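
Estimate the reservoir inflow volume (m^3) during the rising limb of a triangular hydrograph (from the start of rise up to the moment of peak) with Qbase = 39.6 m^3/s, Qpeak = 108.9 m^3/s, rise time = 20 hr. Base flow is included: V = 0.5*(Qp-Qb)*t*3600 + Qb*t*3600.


V = 0.5*(108.9 - 39.6)*20*3600 + 39.6*20*3600 = 5.3460e+06 m^3


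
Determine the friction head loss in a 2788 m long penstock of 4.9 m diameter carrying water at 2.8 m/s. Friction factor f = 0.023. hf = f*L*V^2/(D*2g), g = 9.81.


hf = 0.023 * 2788 * 2.8^2 / (4.9 * 2 * 9.81) = 5.2293 m


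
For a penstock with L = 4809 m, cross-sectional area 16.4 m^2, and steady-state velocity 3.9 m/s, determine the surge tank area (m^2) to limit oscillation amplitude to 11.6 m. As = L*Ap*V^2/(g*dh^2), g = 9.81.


As = 4809 * 16.4 * 3.9^2 / (9.81 * 11.6^2) = 908.7467 m^2


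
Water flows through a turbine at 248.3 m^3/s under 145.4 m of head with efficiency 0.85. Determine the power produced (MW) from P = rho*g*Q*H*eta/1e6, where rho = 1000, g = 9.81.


P = 1000 * 9.81 * 248.3 * 145.4 * 0.85 / 1e6 = 301.0434 MW


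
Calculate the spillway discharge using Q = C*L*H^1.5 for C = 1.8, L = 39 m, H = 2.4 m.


Q = 1.8 * 39 * 2.4^1.5 = 261.0081 m^3/s


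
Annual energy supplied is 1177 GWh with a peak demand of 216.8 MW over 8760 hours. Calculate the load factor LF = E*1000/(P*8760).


LF = 1177 * 1000 / (216.8 * 8760) = 0.6197


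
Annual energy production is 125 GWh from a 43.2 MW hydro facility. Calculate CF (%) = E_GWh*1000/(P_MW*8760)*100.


CF = 125 * 1000 / (43.2 * 8760) * 100 = 33.0310 %


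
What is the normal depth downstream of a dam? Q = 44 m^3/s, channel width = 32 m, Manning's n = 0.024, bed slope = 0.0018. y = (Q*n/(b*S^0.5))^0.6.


y = (44 * 0.024 / (32 * 0.0018^0.5))^0.6 = 0.8601 m


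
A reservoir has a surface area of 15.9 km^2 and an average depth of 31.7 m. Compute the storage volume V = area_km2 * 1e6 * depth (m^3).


V = 15.9 * 1e6 * 31.7 = 5.0403e+08 m^3


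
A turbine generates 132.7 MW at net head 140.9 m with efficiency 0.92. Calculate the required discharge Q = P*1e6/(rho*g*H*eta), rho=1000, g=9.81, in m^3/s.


Q = 132.7 * 1e6 / (1000 * 9.81 * 140.9 * 0.92) = 104.3526 m^3/s


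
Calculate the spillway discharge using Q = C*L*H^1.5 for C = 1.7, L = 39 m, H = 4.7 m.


Q = 1.7 * 39 * 4.7^1.5 = 675.5544 m^3/s


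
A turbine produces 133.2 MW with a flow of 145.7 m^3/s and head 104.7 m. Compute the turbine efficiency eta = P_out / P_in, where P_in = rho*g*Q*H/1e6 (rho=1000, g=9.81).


P_in = 1000 * 9.81 * 145.7 * 104.7 / 1e6 = 149.6495 MW
eta = 133.2 / 149.6495 = 0.8901


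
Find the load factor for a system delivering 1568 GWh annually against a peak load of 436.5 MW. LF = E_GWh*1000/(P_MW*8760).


LF = 1568 * 1000 / (436.5 * 8760) = 0.4101


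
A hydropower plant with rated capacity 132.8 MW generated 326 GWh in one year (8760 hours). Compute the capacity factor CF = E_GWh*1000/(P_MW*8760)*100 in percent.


CF = 326 * 1000 / (132.8 * 8760) * 100 = 28.0231 %


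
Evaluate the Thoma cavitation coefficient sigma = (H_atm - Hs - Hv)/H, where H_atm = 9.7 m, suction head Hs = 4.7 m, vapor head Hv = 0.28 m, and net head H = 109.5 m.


sigma = (9.7 - 4.7 - 0.28) / 109.5 = 0.0431


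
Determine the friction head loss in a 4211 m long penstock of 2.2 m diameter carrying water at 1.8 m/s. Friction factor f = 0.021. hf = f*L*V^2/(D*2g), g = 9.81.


hf = 0.021 * 4211 * 1.8^2 / (2.2 * 2 * 9.81) = 6.6379 m


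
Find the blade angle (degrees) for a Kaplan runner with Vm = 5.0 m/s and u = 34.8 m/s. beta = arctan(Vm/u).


beta = arctan(5.0 / 34.8) = 8.1762 degrees


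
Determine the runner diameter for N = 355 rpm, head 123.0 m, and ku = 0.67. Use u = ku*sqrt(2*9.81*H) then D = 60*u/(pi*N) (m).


u = 0.67 * sqrt(2*9.81*123.0) = 32.9137 m/s
D = 60 * 32.9137 / (pi * 355) = 1.7707 m


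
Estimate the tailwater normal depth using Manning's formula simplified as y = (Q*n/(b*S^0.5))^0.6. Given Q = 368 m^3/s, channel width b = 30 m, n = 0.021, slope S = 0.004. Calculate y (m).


y = (368 * 0.021 / (30 * 0.004^0.5))^0.6 = 2.3225 m


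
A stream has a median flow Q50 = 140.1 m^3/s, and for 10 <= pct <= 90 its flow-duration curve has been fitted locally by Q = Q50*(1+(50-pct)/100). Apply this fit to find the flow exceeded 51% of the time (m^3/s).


Q = 140.1 * (1 + (50 - 51)/100) = 138.6990 m^3/s


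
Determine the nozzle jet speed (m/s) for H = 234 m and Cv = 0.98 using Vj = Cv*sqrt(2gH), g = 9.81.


Vj = 0.98 * sqrt(2*9.81*234) = 66.4024 m/s


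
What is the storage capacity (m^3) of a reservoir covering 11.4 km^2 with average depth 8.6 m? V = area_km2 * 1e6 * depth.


V = 11.4 * 1e6 * 8.6 = 9.8040e+07 m^3


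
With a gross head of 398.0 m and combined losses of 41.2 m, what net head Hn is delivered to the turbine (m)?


Hn = 398.0 - 41.2 = 356.8000 m


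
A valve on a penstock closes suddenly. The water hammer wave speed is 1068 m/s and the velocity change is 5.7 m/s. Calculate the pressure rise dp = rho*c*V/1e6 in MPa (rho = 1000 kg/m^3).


dp = 1000 * 1068 * 5.7 / 1e6 = 6.0876 MPa


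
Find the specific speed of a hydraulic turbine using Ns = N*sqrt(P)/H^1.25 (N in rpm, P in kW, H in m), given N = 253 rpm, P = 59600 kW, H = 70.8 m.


Ns = 253 * 59600^0.5 / 70.8^1.25 = 300.7475


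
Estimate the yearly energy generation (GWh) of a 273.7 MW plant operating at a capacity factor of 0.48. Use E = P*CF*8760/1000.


E = 273.7 * 0.48 * 8760 / 1000 = 1150.8538 GWh


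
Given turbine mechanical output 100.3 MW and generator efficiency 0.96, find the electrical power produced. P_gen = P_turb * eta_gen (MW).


P_gen = 100.3 * 0.96 = 96.2880 MW


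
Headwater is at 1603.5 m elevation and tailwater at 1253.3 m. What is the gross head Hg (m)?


Hg = 1603.5 - 1253.3 = 350.2000 m


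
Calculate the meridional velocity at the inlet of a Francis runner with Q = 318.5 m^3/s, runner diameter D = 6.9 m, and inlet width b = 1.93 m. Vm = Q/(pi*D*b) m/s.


Vm = 318.5 / (pi * 6.9 * 1.93) = 7.6130 m/s


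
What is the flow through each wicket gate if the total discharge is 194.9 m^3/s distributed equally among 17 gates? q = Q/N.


q = 194.9 / 17 = 11.4647 m^3/s


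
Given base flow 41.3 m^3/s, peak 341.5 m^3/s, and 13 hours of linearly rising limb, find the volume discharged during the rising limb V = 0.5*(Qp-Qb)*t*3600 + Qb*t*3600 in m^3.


V = 0.5*(341.5 - 41.3)*13*3600 + 41.3*13*3600 = 8.9575e+06 m^3


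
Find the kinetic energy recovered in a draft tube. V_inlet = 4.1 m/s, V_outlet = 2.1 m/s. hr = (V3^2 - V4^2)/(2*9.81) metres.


hr = (4.1^2 - 2.1^2) / (2*9.81) = 0.6320 m


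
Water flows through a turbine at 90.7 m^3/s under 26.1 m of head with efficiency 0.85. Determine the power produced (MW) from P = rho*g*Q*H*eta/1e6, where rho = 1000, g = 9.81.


P = 1000 * 9.81 * 90.7 * 26.1 * 0.85 / 1e6 = 19.7395 MW


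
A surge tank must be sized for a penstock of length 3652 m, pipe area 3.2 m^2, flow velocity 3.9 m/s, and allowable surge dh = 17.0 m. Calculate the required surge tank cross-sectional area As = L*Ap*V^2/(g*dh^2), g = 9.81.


As = 3652 * 3.2 * 3.9^2 / (9.81 * 17.0^2) = 62.6965 m^2


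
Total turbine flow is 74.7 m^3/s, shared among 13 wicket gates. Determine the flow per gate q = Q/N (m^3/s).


q = 74.7 / 13 = 5.7462 m^3/s


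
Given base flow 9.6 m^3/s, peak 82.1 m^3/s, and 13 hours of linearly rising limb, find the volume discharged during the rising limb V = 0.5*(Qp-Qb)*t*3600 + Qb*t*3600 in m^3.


V = 0.5*(82.1 - 9.6)*13*3600 + 9.6*13*3600 = 2.1458e+06 m^3


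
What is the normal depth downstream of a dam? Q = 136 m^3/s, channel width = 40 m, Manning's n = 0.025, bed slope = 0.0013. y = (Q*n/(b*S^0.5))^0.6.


y = (136 * 0.025 / (40 * 0.0013^0.5))^0.6 = 1.6729 m


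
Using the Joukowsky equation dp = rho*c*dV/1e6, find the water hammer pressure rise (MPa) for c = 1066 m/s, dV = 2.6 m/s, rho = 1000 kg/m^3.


dp = 1000 * 1066 * 2.6 / 1e6 = 2.7716 MPa


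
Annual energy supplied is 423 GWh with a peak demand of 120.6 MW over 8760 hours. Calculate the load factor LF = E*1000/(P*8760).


LF = 423 * 1000 / (120.6 * 8760) = 0.4004


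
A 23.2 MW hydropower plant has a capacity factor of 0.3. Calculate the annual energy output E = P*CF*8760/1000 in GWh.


E = 23.2 * 0.3 * 8760 / 1000 = 60.9696 GWh


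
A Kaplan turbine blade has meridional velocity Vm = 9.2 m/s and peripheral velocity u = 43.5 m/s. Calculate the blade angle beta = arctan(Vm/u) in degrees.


beta = arctan(9.2 / 43.5) = 11.9418 degrees


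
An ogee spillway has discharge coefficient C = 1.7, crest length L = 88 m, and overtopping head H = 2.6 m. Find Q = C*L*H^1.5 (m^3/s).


Q = 1.7 * 88 * 2.6^1.5 = 627.1792 m^3/s


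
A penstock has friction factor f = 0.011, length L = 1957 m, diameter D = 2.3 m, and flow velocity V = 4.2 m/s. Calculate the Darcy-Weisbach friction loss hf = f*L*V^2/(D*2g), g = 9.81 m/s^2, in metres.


hf = 0.011 * 1957 * 4.2^2 / (2.3 * 2 * 9.81) = 8.4150 m


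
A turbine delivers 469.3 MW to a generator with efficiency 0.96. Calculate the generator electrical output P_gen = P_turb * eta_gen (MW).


P_gen = 469.3 * 0.96 = 450.5280 MW


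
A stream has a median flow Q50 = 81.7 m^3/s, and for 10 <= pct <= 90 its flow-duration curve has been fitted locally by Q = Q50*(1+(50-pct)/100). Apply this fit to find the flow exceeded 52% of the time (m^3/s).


Q = 81.7 * (1 + (50 - 52)/100) = 80.0660 m^3/s


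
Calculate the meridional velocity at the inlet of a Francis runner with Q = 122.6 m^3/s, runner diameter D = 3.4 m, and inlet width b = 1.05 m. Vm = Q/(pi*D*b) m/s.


Vm = 122.6 / (pi * 3.4 * 1.05) = 10.9313 m/s


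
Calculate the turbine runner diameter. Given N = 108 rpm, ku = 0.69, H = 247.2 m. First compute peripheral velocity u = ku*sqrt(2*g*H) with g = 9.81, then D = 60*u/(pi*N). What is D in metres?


u = 0.69 * sqrt(2*9.81*247.2) = 48.0533 m/s
D = 60 * 48.0533 / (pi * 108) = 8.4977 m


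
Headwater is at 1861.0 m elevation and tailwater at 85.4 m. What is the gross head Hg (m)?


Hg = 1861.0 - 85.4 = 1775.6000 m


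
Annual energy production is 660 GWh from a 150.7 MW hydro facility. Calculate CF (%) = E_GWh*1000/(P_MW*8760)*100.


CF = 660 * 1000 / (150.7 * 8760) * 100 = 49.9950 %


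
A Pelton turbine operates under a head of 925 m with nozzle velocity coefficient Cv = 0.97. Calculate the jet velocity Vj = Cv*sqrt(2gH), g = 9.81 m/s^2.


Vj = 0.97 * sqrt(2*9.81*925) = 130.6749 m/s


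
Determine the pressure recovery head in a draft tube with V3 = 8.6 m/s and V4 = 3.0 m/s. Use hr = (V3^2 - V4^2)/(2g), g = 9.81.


hr = (8.6^2 - 3.0^2) / (2*9.81) = 3.3109 m


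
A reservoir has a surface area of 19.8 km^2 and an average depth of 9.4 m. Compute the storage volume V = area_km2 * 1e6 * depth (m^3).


V = 19.8 * 1e6 * 9.4 = 1.8612e+08 m^3


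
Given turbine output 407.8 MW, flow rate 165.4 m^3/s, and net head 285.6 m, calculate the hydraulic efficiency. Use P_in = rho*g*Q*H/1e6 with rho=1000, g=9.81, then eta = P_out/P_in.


P_in = 1000 * 9.81 * 165.4 * 285.6 / 1e6 = 463.4071 MW
eta = 407.8 / 463.4071 = 0.8800


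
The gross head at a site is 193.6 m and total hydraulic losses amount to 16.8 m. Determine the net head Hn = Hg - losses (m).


Hn = 193.6 - 16.8 = 176.8000 m


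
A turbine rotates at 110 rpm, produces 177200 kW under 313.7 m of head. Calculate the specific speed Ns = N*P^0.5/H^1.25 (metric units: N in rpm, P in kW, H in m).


Ns = 110 * 177200^0.5 / 313.7^1.25 = 35.0737


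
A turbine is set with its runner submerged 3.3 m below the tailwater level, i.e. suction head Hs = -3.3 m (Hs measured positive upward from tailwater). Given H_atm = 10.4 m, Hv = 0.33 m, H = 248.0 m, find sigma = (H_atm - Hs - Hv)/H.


sigma = (10.4 - (-3.3) - 0.33) / 248.0 = 0.0539


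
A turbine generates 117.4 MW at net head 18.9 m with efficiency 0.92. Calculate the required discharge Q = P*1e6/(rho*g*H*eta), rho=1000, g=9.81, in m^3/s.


Q = 117.4 * 1e6 / (1000 * 9.81 * 18.9 * 0.92) = 688.2551 m^3/s


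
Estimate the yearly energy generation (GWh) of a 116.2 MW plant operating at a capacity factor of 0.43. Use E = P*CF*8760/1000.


E = 116.2 * 0.43 * 8760 / 1000 = 437.7022 GWh


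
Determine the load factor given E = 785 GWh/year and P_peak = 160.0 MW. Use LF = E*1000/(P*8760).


LF = 785 * 1000 / (160.0 * 8760) = 0.5601


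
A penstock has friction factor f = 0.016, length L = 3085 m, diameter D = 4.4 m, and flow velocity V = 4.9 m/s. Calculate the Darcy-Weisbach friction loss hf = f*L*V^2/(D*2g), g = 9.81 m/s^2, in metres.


hf = 0.016 * 3085 * 4.9^2 / (4.4 * 2 * 9.81) = 13.7283 m


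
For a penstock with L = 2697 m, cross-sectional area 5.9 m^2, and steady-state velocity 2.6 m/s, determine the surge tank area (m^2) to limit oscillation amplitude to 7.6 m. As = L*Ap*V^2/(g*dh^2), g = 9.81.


As = 2697 * 5.9 * 2.6^2 / (9.81 * 7.6^2) = 189.8381 m^2


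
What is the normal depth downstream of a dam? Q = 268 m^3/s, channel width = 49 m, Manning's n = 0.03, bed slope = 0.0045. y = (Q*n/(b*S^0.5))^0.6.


y = (268 * 0.03 / (49 * 0.0045^0.5))^0.6 = 1.7103 m


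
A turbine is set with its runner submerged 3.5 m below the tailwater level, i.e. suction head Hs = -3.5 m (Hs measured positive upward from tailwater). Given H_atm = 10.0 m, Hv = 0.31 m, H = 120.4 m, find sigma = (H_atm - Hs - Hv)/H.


sigma = (10.0 - (-3.5) - 0.31) / 120.4 = 0.1096


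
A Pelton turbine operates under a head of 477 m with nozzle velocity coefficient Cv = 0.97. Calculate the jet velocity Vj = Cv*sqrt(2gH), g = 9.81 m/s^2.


Vj = 0.97 * sqrt(2*9.81*477) = 93.8384 m/s


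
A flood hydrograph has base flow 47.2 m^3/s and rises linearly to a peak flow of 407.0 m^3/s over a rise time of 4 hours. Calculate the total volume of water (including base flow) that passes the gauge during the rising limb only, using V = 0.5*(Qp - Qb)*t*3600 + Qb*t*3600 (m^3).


V = 0.5*(407.0 - 47.2)*4*3600 + 47.2*4*3600 = 3.2702e+06 m^3


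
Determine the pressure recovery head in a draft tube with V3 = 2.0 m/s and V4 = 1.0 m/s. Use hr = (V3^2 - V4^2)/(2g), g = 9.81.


hr = (2.0^2 - 1.0^2) / (2*9.81) = 0.1529 m


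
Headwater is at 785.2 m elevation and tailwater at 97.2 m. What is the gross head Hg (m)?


Hg = 785.2 - 97.2 = 688.0000 m


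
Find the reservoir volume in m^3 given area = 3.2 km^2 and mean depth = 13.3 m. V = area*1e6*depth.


V = 3.2 * 1e6 * 13.3 = 4.2560e+07 m^3


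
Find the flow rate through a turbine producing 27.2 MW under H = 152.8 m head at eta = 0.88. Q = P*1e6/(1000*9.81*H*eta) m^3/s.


Q = 27.2 * 1e6 / (1000 * 9.81 * 152.8 * 0.88) = 20.6202 m^3/s


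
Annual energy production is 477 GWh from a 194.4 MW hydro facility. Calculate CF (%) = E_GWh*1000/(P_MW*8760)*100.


CF = 477 * 1000 / (194.4 * 8760) * 100 = 28.0103 %


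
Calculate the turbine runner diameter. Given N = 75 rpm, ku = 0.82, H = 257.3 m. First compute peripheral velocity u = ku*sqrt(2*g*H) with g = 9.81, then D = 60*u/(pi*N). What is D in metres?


u = 0.82 * sqrt(2*9.81*257.3) = 58.2617 m/s
D = 60 * 58.2617 / (pi * 75) = 14.8362 m


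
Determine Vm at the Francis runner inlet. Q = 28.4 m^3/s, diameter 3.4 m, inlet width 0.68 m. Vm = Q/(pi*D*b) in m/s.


Vm = 28.4 / (pi * 3.4 * 0.68) = 3.9100 m/s


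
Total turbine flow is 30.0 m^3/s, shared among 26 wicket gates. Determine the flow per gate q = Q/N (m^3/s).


q = 30.0 / 26 = 1.1538 m^3/s


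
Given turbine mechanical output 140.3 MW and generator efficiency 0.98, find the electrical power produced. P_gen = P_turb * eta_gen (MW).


P_gen = 140.3 * 0.98 = 137.4940 MW


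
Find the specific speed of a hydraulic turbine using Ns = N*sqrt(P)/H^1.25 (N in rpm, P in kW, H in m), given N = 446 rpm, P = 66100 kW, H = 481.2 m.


Ns = 446 * 66100^0.5 / 481.2^1.25 = 50.8778


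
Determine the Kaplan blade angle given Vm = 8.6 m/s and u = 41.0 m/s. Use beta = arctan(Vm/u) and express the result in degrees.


beta = arctan(8.6 / 41.0) = 11.8464 degrees


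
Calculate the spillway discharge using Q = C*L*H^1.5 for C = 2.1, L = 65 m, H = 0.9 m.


Q = 2.1 * 65 * 0.9^1.5 = 116.5457 m^3/s


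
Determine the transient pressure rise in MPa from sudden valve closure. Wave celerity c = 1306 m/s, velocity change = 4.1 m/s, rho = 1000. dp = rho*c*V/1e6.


dp = 1000 * 1306 * 4.1 / 1e6 = 5.3546 MPa


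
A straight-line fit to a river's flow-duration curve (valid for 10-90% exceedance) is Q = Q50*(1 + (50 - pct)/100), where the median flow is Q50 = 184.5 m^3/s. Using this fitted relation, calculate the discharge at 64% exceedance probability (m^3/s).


Q = 184.5 * (1 + (50 - 64)/100) = 158.6700 m^3/s


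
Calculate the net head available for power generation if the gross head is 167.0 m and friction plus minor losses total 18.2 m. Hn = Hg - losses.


Hn = 167.0 - 18.2 = 148.8000 m


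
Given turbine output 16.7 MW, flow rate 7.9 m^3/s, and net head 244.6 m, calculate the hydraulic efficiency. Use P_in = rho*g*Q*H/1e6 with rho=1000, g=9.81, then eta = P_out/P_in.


P_in = 1000 * 9.81 * 7.9 * 244.6 / 1e6 = 18.9563 MW
eta = 16.7 / 18.9563 = 0.8810


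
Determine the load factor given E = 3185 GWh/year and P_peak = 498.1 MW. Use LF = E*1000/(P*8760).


LF = 3185 * 1000 / (498.1 * 8760) = 0.7299


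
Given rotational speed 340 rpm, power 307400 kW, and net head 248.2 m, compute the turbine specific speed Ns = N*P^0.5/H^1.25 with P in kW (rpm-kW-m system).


Ns = 340 * 307400^0.5 / 248.2^1.25 = 191.3501


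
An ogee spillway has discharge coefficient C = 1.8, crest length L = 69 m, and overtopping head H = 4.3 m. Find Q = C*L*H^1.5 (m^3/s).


Q = 1.8 * 69 * 4.3^1.5 = 1107.4504 m^3/s


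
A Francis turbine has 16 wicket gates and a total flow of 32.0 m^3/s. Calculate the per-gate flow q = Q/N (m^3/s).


q = 32.0 / 16 = 2.0000 m^3/s


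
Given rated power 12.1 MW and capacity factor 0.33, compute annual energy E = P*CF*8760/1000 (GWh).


E = 12.1 * 0.33 * 8760 / 1000 = 34.9787 GWh


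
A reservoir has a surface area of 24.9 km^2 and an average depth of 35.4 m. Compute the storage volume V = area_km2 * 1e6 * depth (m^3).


V = 24.9 * 1e6 * 35.4 = 8.8146e+08 m^3


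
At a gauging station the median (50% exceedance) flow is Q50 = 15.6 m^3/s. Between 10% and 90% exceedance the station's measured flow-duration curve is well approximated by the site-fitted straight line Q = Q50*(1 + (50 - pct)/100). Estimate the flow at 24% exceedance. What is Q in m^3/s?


Q = 15.6 * (1 + (50 - 24)/100) = 19.6560 m^3/s


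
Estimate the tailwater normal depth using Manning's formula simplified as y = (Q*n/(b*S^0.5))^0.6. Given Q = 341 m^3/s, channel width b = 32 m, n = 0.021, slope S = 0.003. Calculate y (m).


y = (341 * 0.021 / (32 * 0.003^0.5))^0.6 = 2.3268 m


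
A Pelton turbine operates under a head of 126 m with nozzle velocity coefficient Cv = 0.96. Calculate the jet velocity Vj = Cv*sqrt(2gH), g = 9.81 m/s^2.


Vj = 0.96 * sqrt(2*9.81*126) = 47.7316 m/s


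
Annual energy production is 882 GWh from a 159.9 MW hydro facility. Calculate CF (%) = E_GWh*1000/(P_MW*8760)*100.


CF = 882 * 1000 / (159.9 * 8760) * 100 = 62.9674 %


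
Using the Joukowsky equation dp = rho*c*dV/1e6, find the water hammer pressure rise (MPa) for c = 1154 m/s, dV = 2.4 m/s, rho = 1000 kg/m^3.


dp = 1000 * 1154 * 2.4 / 1e6 = 2.7696 MPa


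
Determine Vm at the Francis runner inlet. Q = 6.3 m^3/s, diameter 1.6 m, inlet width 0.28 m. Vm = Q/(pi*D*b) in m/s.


Vm = 6.3 / (pi * 1.6 * 0.28) = 4.4762 m/s


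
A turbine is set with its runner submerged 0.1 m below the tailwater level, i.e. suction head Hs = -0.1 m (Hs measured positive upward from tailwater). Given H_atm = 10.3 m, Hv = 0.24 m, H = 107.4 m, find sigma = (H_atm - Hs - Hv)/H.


sigma = (10.3 - (-0.1) - 0.24) / 107.4 = 0.0946


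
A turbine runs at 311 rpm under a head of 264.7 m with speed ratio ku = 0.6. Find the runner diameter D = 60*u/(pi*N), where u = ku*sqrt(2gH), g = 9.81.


u = 0.6 * sqrt(2*9.81*264.7) = 43.2392 m/s
D = 60 * 43.2392 / (pi * 311) = 2.6553 m


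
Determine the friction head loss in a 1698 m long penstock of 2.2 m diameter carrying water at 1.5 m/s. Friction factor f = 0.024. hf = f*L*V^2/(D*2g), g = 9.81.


hf = 0.024 * 1698 * 1.5^2 / (2.2 * 2 * 9.81) = 2.1243 m


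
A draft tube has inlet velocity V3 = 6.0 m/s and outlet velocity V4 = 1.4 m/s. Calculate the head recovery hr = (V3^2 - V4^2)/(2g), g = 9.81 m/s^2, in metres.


hr = (6.0^2 - 1.4^2) / (2*9.81) = 1.7350 m


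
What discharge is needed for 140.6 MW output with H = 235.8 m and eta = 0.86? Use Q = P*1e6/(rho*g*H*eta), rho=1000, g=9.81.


Q = 140.6 * 1e6 / (1000 * 9.81 * 235.8 * 0.86) = 70.6763 m^3/s


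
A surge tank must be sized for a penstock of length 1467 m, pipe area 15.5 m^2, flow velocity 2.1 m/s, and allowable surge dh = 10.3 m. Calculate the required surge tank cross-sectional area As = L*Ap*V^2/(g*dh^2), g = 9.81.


As = 1467 * 15.5 * 2.1^2 / (9.81 * 10.3^2) = 96.3512 m^2


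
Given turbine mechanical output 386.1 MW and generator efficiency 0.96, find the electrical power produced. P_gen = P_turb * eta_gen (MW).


P_gen = 386.1 * 0.96 = 370.6560 MW


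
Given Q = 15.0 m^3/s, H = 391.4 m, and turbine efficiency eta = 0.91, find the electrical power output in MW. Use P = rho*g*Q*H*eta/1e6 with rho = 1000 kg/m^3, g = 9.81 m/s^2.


P = 1000 * 9.81 * 15.0 * 391.4 * 0.91 / 1e6 = 52.4110 MW


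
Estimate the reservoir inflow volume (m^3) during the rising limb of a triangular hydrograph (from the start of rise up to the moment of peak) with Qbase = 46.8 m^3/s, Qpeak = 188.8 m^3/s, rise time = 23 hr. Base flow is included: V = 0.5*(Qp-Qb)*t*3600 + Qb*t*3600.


V = 0.5*(188.8 - 46.8)*23*3600 + 46.8*23*3600 = 9.7538e+06 m^3


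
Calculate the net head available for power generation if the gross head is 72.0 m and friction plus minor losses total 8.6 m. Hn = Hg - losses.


Hn = 72.0 - 8.6 = 63.4000 m


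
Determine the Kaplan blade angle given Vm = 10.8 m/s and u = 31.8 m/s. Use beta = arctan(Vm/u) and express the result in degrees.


beta = arctan(10.8 / 31.8) = 18.7587 degrees


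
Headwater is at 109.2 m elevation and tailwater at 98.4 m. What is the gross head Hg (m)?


Hg = 109.2 - 98.4 = 10.8000 m


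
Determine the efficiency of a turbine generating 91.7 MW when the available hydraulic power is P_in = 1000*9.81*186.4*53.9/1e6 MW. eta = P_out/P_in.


P_in = 1000 * 9.81 * 186.4 * 53.9 / 1e6 = 98.5607 MW
eta = 91.7 / 98.5607 = 0.9304


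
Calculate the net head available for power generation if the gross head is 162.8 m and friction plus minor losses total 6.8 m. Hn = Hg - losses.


Hn = 162.8 - 6.8 = 156.0000 m


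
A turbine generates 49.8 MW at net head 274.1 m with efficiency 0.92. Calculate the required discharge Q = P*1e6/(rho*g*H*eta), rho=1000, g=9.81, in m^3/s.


Q = 49.8 * 1e6 / (1000 * 9.81 * 274.1 * 0.92) = 20.1309 m^3/s


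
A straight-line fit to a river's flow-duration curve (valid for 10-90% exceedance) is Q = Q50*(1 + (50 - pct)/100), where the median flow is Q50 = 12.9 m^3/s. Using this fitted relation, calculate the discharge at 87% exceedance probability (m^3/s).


Q = 12.9 * (1 + (50 - 87)/100) = 8.1270 m^3/s


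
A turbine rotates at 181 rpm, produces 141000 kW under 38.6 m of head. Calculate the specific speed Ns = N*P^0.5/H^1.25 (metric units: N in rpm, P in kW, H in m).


Ns = 181 * 141000^0.5 / 38.6^1.25 = 706.4054


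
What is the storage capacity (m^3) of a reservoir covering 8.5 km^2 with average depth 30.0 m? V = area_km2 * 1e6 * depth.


V = 8.5 * 1e6 * 30.0 = 2.5500e+08 m^3


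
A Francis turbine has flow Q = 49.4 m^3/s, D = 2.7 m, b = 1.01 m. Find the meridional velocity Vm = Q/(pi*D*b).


Vm = 49.4 / (pi * 2.7 * 1.01) = 5.7662 m/s


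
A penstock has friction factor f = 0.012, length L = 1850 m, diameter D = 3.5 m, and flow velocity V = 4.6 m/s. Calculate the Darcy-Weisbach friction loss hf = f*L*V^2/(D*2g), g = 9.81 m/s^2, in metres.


hf = 0.012 * 1850 * 4.6^2 / (3.5 * 2 * 9.81) = 6.8407 m


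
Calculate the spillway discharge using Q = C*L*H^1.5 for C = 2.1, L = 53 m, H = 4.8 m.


Q = 2.1 * 53 * 4.8^1.5 = 1170.4612 m^3/s


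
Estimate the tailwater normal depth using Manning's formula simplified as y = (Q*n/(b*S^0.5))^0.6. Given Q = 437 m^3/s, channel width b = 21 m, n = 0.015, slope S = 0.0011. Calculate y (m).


y = (437 * 0.015 / (21 * 0.0011^0.5))^0.6 = 3.8388 m


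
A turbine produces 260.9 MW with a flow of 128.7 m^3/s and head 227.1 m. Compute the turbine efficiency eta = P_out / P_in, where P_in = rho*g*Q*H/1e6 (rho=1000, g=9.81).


P_in = 1000 * 9.81 * 128.7 * 227.1 / 1e6 = 286.7244 MW
eta = 260.9 / 286.7244 = 0.9099


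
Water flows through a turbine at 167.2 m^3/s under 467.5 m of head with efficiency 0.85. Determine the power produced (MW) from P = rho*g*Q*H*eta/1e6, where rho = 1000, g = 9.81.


P = 1000 * 9.81 * 167.2 * 467.5 * 0.85 / 1e6 = 651.7872 MW


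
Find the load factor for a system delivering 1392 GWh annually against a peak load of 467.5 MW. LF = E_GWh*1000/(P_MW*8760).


LF = 1392 * 1000 / (467.5 * 8760) = 0.3399


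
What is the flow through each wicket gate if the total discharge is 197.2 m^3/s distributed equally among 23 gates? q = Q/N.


q = 197.2 / 23 = 8.5739 m^3/s


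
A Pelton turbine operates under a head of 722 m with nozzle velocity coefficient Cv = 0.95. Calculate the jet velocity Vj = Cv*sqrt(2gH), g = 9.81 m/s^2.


Vj = 0.95 * sqrt(2*9.81*722) = 113.0685 m/s


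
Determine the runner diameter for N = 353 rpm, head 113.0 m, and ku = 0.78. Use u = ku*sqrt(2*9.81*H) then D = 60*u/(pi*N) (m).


u = 0.78 * sqrt(2*9.81*113.0) = 36.7268 m/s
D = 60 * 36.7268 / (pi * 353) = 1.9871 m


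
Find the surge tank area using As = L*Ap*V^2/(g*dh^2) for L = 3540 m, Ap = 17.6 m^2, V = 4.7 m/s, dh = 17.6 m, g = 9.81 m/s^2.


As = 3540 * 17.6 * 4.7^2 / (9.81 * 17.6^2) = 452.9156 m^2


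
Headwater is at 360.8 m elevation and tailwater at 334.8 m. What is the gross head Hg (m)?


Hg = 360.8 - 334.8 = 26.0000 m


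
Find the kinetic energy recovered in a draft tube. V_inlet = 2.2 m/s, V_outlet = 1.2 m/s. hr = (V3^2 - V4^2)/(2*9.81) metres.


hr = (2.2^2 - 1.2^2) / (2*9.81) = 0.1733 m


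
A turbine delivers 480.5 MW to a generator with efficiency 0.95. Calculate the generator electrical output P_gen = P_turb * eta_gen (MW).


P_gen = 480.5 * 0.95 = 456.4750 MW


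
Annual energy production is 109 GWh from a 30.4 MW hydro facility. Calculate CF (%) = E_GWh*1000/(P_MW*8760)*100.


CF = 109 * 1000 / (30.4 * 8760) * 100 = 40.9307 %


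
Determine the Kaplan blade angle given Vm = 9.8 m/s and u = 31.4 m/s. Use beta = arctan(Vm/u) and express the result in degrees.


beta = arctan(9.8 / 31.4) = 17.3332 degrees


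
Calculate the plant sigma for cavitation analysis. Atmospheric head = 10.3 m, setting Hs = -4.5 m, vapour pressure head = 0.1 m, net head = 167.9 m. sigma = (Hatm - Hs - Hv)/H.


sigma = (10.3 - (-4.5) - 0.1) / 167.9 = 0.0876


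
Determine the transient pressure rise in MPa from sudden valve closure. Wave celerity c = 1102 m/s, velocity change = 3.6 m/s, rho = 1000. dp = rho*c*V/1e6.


dp = 1000 * 1102 * 3.6 / 1e6 = 3.9672 MPa


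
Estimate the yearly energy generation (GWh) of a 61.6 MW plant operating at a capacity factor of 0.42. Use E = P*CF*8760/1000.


E = 61.6 * 0.42 * 8760 / 1000 = 226.6387 GWh


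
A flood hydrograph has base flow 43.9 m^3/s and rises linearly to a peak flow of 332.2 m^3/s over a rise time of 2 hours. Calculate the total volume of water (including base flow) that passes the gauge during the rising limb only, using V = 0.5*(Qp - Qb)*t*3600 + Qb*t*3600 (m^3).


V = 0.5*(332.2 - 43.9)*2*3600 + 43.9*2*3600 = 1.3540e+06 m^3


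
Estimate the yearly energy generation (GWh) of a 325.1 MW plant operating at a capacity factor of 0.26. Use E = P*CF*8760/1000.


E = 325.1 * 0.26 * 8760 / 1000 = 740.4478 GWh


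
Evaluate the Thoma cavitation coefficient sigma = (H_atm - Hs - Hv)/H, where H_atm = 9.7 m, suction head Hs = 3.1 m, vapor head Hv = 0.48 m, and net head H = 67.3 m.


sigma = (9.7 - 3.1 - 0.48) / 67.3 = 0.0909


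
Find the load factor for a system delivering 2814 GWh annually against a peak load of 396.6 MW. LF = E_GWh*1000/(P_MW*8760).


LF = 2814 * 1000 / (396.6 * 8760) = 0.8100


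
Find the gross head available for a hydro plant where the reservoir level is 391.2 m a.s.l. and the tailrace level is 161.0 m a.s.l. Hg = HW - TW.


Hg = 391.2 - 161.0 = 230.2000 m


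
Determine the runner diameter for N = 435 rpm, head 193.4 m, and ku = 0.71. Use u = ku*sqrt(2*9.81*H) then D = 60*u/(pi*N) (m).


u = 0.71 * sqrt(2*9.81*193.4) = 43.7357 m/s
D = 60 * 43.7357 / (pi * 435) = 1.9202 m


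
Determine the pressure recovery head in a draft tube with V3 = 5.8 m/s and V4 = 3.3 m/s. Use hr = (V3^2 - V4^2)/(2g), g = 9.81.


hr = (5.8^2 - 3.3^2) / (2*9.81) = 1.1595 m


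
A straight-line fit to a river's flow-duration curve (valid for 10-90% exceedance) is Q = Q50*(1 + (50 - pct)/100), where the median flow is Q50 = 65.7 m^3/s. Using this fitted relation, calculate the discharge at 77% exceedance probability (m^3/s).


Q = 65.7 * (1 + (50 - 77)/100) = 47.9610 m^3/s


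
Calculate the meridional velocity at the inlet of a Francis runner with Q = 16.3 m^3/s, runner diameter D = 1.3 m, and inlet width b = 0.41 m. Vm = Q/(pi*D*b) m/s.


Vm = 16.3 / (pi * 1.3 * 0.41) = 9.7344 m/s


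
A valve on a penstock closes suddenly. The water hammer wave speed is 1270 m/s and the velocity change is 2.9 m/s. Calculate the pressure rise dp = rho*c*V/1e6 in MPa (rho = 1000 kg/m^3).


dp = 1000 * 1270 * 2.9 / 1e6 = 3.6830 MPa


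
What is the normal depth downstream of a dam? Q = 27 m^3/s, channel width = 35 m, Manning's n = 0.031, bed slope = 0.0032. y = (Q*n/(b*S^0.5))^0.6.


y = (27 * 0.031 / (35 * 0.0032^0.5))^0.6 = 0.5966 m


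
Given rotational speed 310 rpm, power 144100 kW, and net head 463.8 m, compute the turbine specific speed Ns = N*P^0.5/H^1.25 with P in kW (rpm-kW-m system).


Ns = 310 * 144100^0.5 / 463.8^1.25 = 54.6739


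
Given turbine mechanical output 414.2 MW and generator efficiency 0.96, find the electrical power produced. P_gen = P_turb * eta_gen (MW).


P_gen = 414.2 * 0.96 = 397.6320 MW


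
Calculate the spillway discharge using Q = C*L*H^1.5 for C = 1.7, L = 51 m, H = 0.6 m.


Q = 1.7 * 51 * 0.6^1.5 = 40.2945 m^3/s


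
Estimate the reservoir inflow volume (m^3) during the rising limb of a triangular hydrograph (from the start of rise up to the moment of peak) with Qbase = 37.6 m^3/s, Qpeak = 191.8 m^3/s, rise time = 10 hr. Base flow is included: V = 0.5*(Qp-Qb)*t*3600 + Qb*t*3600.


V = 0.5*(191.8 - 37.6)*10*3600 + 37.6*10*3600 = 4.1292e+06 m^3


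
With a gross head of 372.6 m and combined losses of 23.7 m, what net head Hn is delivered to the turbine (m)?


Hn = 372.6 - 23.7 = 348.9000 m


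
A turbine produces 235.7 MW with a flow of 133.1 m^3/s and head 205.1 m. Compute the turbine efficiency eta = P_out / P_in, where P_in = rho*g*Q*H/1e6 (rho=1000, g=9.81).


P_in = 1000 * 9.81 * 133.1 * 205.1 / 1e6 = 267.8013 MW
eta = 235.7 / 267.8013 = 0.8801


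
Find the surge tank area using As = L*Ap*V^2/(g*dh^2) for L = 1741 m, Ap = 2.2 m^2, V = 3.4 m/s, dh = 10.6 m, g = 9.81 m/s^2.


As = 1741 * 2.2 * 3.4^2 / (9.81 * 10.6^2) = 40.1697 m^2


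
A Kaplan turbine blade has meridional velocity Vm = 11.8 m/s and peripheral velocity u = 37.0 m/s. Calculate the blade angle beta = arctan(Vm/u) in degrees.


beta = arctan(11.8 / 37.0) = 17.6885 degrees


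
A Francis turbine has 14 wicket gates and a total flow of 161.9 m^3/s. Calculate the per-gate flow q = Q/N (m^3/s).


q = 161.9 / 14 = 11.5643 m^3/s


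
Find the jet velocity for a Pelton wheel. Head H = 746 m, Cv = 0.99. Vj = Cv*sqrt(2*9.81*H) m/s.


Vj = 0.99 * sqrt(2*9.81*746) = 119.7717 m/s


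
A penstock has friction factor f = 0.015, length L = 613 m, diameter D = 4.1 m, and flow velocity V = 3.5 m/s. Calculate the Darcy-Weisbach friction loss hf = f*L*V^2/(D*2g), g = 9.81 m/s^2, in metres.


hf = 0.015 * 613 * 3.5^2 / (4.1 * 2 * 9.81) = 1.4002 m


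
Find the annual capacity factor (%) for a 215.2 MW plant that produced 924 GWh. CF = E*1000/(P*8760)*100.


CF = 924 * 1000 / (215.2 * 8760) * 100 = 49.0146 %


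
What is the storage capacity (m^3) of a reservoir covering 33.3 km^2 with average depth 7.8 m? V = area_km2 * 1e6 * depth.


V = 33.3 * 1e6 * 7.8 = 2.5974e+08 m^3


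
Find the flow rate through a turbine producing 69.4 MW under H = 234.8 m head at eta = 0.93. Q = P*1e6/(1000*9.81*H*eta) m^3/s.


Q = 69.4 * 1e6 / (1000 * 9.81 * 234.8 * 0.93) = 32.3973 m^3/s


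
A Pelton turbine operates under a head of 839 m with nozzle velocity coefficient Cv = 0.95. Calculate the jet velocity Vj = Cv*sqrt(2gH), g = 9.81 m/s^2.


Vj = 0.95 * sqrt(2*9.81*839) = 121.8861 m/s


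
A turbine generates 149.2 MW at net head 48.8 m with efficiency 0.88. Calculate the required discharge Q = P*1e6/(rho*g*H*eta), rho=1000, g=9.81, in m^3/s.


Q = 149.2 * 1e6 / (1000 * 9.81 * 48.8 * 0.88) = 354.1582 m^3/s


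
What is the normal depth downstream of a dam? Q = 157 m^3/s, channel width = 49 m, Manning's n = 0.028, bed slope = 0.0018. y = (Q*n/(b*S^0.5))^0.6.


y = (157 * 0.028 / (49 * 0.0018^0.5))^0.6 = 1.5672 m


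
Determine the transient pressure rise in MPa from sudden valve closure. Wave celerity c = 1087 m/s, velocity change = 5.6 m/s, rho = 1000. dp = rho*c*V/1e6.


dp = 1000 * 1087 * 5.6 / 1e6 = 6.0872 MPa


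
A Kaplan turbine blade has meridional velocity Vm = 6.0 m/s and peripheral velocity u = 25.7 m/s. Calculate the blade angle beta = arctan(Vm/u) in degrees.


beta = arctan(6.0 / 25.7) = 13.1411 degrees


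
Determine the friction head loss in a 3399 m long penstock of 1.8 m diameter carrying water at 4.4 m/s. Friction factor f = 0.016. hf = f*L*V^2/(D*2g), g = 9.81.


hf = 0.016 * 3399 * 4.4^2 / (1.8 * 2 * 9.81) = 29.8130 m


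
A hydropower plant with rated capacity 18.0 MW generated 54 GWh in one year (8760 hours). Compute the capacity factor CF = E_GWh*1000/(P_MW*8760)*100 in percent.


CF = 54 * 1000 / (18.0 * 8760) * 100 = 34.2466 %


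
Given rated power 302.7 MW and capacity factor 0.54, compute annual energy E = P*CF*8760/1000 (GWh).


E = 302.7 * 0.54 * 8760 / 1000 = 1431.8921 GWh


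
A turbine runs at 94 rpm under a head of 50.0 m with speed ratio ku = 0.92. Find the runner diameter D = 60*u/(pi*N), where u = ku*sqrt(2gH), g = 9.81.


u = 0.92 * sqrt(2*9.81*50.0) = 28.8152 m/s
D = 60 * 28.8152 / (pi * 94) = 5.8546 m


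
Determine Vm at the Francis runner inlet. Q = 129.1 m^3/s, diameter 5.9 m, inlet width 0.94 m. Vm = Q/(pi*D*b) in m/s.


Vm = 129.1 / (pi * 5.9 * 0.94) = 7.4096 m/s


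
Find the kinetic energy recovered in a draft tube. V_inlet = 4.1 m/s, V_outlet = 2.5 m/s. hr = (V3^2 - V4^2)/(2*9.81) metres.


hr = (4.1^2 - 2.5^2) / (2*9.81) = 0.5382 m


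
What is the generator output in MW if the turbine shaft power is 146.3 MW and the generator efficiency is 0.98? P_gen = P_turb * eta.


P_gen = 146.3 * 0.98 = 143.3740 MW


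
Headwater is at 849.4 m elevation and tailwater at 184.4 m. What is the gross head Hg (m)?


Hg = 849.4 - 184.4 = 665.0000 m


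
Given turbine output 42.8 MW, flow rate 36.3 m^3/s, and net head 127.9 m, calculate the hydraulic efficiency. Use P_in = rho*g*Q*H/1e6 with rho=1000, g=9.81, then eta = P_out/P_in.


P_in = 1000 * 9.81 * 36.3 * 127.9 / 1e6 = 45.5456 MW
eta = 42.8 / 45.5456 = 0.9397


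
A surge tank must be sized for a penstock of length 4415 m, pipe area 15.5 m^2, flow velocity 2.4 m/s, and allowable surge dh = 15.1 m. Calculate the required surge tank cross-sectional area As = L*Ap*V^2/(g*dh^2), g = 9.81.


As = 4415 * 15.5 * 2.4^2 / (9.81 * 15.1^2) = 176.2228 m^2


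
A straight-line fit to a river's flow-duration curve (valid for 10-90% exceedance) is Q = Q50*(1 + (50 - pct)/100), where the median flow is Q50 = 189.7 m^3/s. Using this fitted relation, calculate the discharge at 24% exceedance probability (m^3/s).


Q = 189.7 * (1 + (50 - 24)/100) = 239.0220 m^3/s


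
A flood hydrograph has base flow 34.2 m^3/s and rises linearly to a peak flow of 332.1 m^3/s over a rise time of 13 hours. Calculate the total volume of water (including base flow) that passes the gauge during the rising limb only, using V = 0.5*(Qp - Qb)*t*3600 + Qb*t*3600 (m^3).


V = 0.5*(332.1 - 34.2)*13*3600 + 34.2*13*3600 = 8.5714e+06 m^3


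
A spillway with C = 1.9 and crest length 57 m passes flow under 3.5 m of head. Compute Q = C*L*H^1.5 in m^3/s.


Q = 1.9 * 57 * 3.5^1.5 = 709.1376 m^3/s


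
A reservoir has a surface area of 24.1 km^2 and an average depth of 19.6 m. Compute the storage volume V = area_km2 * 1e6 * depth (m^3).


V = 24.1 * 1e6 * 19.6 = 4.7236e+08 m^3


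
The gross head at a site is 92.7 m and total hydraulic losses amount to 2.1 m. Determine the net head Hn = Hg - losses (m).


Hn = 92.7 - 2.1 = 90.6000 m


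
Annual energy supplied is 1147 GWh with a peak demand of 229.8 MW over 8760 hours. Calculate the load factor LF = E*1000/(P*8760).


LF = 1147 * 1000 / (229.8 * 8760) = 0.5698


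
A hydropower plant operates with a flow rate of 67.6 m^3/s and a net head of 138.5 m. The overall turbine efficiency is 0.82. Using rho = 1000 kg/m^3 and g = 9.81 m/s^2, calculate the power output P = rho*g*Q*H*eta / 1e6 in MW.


P = 1000 * 9.81 * 67.6 * 138.5 * 0.82 / 1e6 = 75.3146 MW


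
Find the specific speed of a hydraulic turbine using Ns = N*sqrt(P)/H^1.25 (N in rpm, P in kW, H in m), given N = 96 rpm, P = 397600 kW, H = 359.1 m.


Ns = 96 * 397600^0.5 / 359.1^1.25 = 38.7235


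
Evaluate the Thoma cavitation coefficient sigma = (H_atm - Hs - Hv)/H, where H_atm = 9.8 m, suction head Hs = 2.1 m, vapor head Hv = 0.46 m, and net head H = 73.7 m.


sigma = (9.8 - 2.1 - 0.46) / 73.7 = 0.0982


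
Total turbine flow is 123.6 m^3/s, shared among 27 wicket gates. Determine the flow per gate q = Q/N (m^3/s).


q = 123.6 / 27 = 4.5778 m^3/s


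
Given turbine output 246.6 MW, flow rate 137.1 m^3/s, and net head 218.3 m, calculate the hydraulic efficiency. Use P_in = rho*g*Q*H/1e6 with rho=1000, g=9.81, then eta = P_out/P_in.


P_in = 1000 * 9.81 * 137.1 * 218.3 / 1e6 = 293.6028 MW
eta = 246.6 / 293.6028 = 0.8399


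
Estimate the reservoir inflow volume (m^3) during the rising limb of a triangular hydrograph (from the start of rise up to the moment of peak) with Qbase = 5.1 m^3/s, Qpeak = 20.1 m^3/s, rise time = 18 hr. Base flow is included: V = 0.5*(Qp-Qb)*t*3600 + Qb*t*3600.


V = 0.5*(20.1 - 5.1)*18*3600 + 5.1*18*3600 = 816480.0000 m^3


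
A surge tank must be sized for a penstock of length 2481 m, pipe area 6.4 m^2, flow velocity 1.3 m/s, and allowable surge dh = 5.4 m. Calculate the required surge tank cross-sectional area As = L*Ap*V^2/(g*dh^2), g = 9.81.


As = 2481 * 6.4 * 1.3^2 / (9.81 * 5.4^2) = 93.8074 m^2


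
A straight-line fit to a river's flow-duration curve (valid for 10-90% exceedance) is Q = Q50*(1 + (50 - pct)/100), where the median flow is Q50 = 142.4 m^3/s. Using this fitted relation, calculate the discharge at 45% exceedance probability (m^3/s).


Q = 142.4 * (1 + (50 - 45)/100) = 149.5200 m^3/s
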